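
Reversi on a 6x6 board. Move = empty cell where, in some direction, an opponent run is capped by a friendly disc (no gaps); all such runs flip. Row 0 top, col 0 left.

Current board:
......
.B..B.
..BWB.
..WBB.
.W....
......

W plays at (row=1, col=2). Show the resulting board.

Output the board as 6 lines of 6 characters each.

Place W at (1,2); scan 8 dirs for brackets.
Dir NW: first cell '.' (not opp) -> no flip
Dir N: first cell '.' (not opp) -> no flip
Dir NE: first cell '.' (not opp) -> no flip
Dir W: opp run (1,1), next='.' -> no flip
Dir E: first cell '.' (not opp) -> no flip
Dir SW: first cell '.' (not opp) -> no flip
Dir S: opp run (2,2) capped by W -> flip
Dir SE: first cell 'W' (not opp) -> no flip
All flips: (2,2)

Answer: ......
.BW.B.
..WWB.
..WBB.
.W....
......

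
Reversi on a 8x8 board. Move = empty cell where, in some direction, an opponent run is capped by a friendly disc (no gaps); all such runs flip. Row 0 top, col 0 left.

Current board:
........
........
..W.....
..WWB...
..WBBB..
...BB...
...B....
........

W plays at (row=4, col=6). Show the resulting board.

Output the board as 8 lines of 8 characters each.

Answer: ........
........
..W.....
..WWB...
..WWWWW.
...BB...
...B....
........

Derivation:
Place W at (4,6); scan 8 dirs for brackets.
Dir NW: first cell '.' (not opp) -> no flip
Dir N: first cell '.' (not opp) -> no flip
Dir NE: first cell '.' (not opp) -> no flip
Dir W: opp run (4,5) (4,4) (4,3) capped by W -> flip
Dir E: first cell '.' (not opp) -> no flip
Dir SW: first cell '.' (not opp) -> no flip
Dir S: first cell '.' (not opp) -> no flip
Dir SE: first cell '.' (not opp) -> no flip
All flips: (4,3) (4,4) (4,5)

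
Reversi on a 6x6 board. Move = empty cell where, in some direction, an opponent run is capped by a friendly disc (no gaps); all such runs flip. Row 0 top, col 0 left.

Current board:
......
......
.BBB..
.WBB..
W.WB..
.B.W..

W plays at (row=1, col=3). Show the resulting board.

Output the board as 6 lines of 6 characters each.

Answer: ......
...W..
.BWW..
.WBW..
W.WW..
.B.W..

Derivation:
Place W at (1,3); scan 8 dirs for brackets.
Dir NW: first cell '.' (not opp) -> no flip
Dir N: first cell '.' (not opp) -> no flip
Dir NE: first cell '.' (not opp) -> no flip
Dir W: first cell '.' (not opp) -> no flip
Dir E: first cell '.' (not opp) -> no flip
Dir SW: opp run (2,2) capped by W -> flip
Dir S: opp run (2,3) (3,3) (4,3) capped by W -> flip
Dir SE: first cell '.' (not opp) -> no flip
All flips: (2,2) (2,3) (3,3) (4,3)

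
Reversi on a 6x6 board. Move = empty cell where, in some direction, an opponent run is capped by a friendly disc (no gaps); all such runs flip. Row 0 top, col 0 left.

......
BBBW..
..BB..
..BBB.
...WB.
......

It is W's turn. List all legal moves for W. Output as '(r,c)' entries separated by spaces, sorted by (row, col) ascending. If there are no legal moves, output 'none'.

(0,0): no bracket -> illegal
(0,1): no bracket -> illegal
(0,2): no bracket -> illegal
(0,3): no bracket -> illegal
(1,4): no bracket -> illegal
(2,0): no bracket -> illegal
(2,1): flips 1 -> legal
(2,4): no bracket -> illegal
(2,5): flips 1 -> legal
(3,1): flips 1 -> legal
(3,5): no bracket -> illegal
(4,1): no bracket -> illegal
(4,2): no bracket -> illegal
(4,5): flips 1 -> legal
(5,3): no bracket -> illegal
(5,4): no bracket -> illegal
(5,5): no bracket -> illegal

Answer: (2,1) (2,5) (3,1) (4,5)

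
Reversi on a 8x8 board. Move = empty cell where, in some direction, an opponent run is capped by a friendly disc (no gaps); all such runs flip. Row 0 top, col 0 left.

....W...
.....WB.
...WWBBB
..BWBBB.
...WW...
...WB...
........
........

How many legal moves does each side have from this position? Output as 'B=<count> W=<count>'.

-- B to move --
(0,3): no bracket -> illegal
(0,5): flips 1 -> legal
(0,6): no bracket -> illegal
(1,2): flips 1 -> legal
(1,3): flips 1 -> legal
(1,4): flips 3 -> legal
(2,2): flips 2 -> legal
(4,2): no bracket -> illegal
(4,5): no bracket -> illegal
(5,2): flips 2 -> legal
(5,5): no bracket -> illegal
(6,2): flips 2 -> legal
(6,3): no bracket -> illegal
(6,4): no bracket -> illegal
B mobility = 7
-- W to move --
(0,5): no bracket -> illegal
(0,6): no bracket -> illegal
(0,7): flips 3 -> legal
(1,4): no bracket -> illegal
(1,7): flips 3 -> legal
(2,1): flips 1 -> legal
(2,2): no bracket -> illegal
(3,1): flips 1 -> legal
(3,7): flips 4 -> legal
(4,1): flips 1 -> legal
(4,2): no bracket -> illegal
(4,5): flips 3 -> legal
(4,6): flips 1 -> legal
(4,7): no bracket -> illegal
(5,5): flips 1 -> legal
(6,3): no bracket -> illegal
(6,4): flips 1 -> legal
(6,5): flips 1 -> legal
W mobility = 11

Answer: B=7 W=11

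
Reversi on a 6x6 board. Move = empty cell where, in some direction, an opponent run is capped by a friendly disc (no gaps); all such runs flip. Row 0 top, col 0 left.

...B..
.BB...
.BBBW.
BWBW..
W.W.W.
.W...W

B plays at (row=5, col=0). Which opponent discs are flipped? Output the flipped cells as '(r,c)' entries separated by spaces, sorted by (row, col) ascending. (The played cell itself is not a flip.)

Answer: (4,0)

Derivation:
Dir NW: edge -> no flip
Dir N: opp run (4,0) capped by B -> flip
Dir NE: first cell '.' (not opp) -> no flip
Dir W: edge -> no flip
Dir E: opp run (5,1), next='.' -> no flip
Dir SW: edge -> no flip
Dir S: edge -> no flip
Dir SE: edge -> no flip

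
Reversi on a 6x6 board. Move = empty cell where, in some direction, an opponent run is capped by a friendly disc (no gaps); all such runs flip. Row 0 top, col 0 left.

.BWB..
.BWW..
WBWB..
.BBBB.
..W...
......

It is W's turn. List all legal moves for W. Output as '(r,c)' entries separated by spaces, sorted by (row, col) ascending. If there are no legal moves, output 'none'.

(0,0): flips 2 -> legal
(0,4): flips 1 -> legal
(1,0): flips 1 -> legal
(1,4): no bracket -> illegal
(2,4): flips 2 -> legal
(2,5): no bracket -> illegal
(3,0): flips 1 -> legal
(3,5): no bracket -> illegal
(4,0): flips 1 -> legal
(4,1): no bracket -> illegal
(4,3): flips 2 -> legal
(4,4): flips 1 -> legal
(4,5): flips 2 -> legal

Answer: (0,0) (0,4) (1,0) (2,4) (3,0) (4,0) (4,3) (4,4) (4,5)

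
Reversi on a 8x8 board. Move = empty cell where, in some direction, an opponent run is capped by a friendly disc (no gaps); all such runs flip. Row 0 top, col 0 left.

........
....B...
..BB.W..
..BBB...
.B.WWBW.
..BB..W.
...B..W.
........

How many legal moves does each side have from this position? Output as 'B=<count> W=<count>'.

Answer: B=8 W=9

Derivation:
-- B to move --
(1,5): no bracket -> illegal
(1,6): flips 1 -> legal
(2,4): no bracket -> illegal
(2,6): no bracket -> illegal
(3,5): flips 1 -> legal
(3,6): flips 1 -> legal
(3,7): no bracket -> illegal
(4,2): flips 2 -> legal
(4,7): flips 1 -> legal
(5,4): flips 2 -> legal
(5,5): flips 1 -> legal
(5,7): no bracket -> illegal
(6,5): no bracket -> illegal
(6,7): flips 1 -> legal
(7,5): no bracket -> illegal
(7,6): no bracket -> illegal
(7,7): no bracket -> illegal
B mobility = 8
-- W to move --
(0,3): flips 1 -> legal
(0,4): no bracket -> illegal
(0,5): no bracket -> illegal
(1,1): flips 2 -> legal
(1,2): flips 3 -> legal
(1,3): flips 2 -> legal
(1,5): no bracket -> illegal
(2,1): flips 1 -> legal
(2,4): flips 1 -> legal
(3,0): no bracket -> illegal
(3,1): no bracket -> illegal
(3,5): no bracket -> illegal
(3,6): no bracket -> illegal
(4,0): no bracket -> illegal
(4,2): no bracket -> illegal
(5,0): no bracket -> illegal
(5,1): no bracket -> illegal
(5,4): no bracket -> illegal
(5,5): no bracket -> illegal
(6,1): flips 1 -> legal
(6,2): flips 1 -> legal
(6,4): no bracket -> illegal
(7,2): no bracket -> illegal
(7,3): flips 2 -> legal
(7,4): no bracket -> illegal
W mobility = 9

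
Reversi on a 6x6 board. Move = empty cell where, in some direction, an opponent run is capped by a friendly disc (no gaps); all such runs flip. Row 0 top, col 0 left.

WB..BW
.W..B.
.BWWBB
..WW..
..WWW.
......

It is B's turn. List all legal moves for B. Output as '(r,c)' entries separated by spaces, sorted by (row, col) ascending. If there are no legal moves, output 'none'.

(0,2): no bracket -> illegal
(1,0): no bracket -> illegal
(1,2): no bracket -> illegal
(1,3): no bracket -> illegal
(1,5): no bracket -> illegal
(2,0): no bracket -> illegal
(3,1): no bracket -> illegal
(3,4): no bracket -> illegal
(3,5): no bracket -> illegal
(4,1): flips 2 -> legal
(4,5): no bracket -> illegal
(5,1): flips 2 -> legal
(5,2): no bracket -> illegal
(5,3): no bracket -> illegal
(5,4): flips 2 -> legal
(5,5): no bracket -> illegal

Answer: (4,1) (5,1) (5,4)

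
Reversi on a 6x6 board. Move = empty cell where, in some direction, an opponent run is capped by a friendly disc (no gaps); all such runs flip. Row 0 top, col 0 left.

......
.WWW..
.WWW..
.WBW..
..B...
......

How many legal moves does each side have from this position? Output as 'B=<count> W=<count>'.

-- B to move --
(0,0): no bracket -> illegal
(0,1): no bracket -> illegal
(0,2): flips 2 -> legal
(0,3): no bracket -> illegal
(0,4): no bracket -> illegal
(1,0): flips 1 -> legal
(1,4): flips 1 -> legal
(2,0): flips 1 -> legal
(2,4): flips 1 -> legal
(3,0): flips 1 -> legal
(3,4): flips 1 -> legal
(4,0): no bracket -> illegal
(4,1): no bracket -> illegal
(4,3): no bracket -> illegal
(4,4): no bracket -> illegal
B mobility = 7
-- W to move --
(4,1): flips 1 -> legal
(4,3): flips 1 -> legal
(5,1): flips 1 -> legal
(5,2): flips 2 -> legal
(5,3): flips 1 -> legal
W mobility = 5

Answer: B=7 W=5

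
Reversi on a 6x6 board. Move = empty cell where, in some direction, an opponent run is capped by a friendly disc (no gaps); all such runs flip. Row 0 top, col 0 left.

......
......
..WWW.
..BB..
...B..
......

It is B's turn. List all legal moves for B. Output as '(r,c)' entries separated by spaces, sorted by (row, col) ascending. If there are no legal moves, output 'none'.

(1,1): flips 1 -> legal
(1,2): flips 1 -> legal
(1,3): flips 1 -> legal
(1,4): flips 1 -> legal
(1,5): flips 1 -> legal
(2,1): no bracket -> illegal
(2,5): no bracket -> illegal
(3,1): no bracket -> illegal
(3,4): no bracket -> illegal
(3,5): no bracket -> illegal

Answer: (1,1) (1,2) (1,3) (1,4) (1,5)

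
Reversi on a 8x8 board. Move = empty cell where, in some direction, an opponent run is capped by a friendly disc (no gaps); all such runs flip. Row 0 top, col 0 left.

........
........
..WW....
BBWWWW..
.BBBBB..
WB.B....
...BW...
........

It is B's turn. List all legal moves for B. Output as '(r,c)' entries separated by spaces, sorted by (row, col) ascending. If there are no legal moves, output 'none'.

Answer: (1,1) (1,2) (1,3) (1,4) (2,1) (2,4) (2,5) (2,6) (3,6) (6,5) (7,5)

Derivation:
(1,1): flips 2 -> legal
(1,2): flips 4 -> legal
(1,3): flips 3 -> legal
(1,4): flips 2 -> legal
(2,1): flips 1 -> legal
(2,4): flips 2 -> legal
(2,5): flips 2 -> legal
(2,6): flips 1 -> legal
(3,6): flips 4 -> legal
(4,0): no bracket -> illegal
(4,6): no bracket -> illegal
(5,4): no bracket -> illegal
(5,5): no bracket -> illegal
(6,0): no bracket -> illegal
(6,1): no bracket -> illegal
(6,5): flips 1 -> legal
(7,3): no bracket -> illegal
(7,4): no bracket -> illegal
(7,5): flips 1 -> legal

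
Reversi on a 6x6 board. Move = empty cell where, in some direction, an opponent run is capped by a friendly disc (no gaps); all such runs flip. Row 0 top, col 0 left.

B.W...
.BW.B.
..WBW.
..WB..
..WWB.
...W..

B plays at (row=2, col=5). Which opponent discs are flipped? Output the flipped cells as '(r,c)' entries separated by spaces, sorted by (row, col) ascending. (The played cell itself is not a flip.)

Dir NW: first cell 'B' (not opp) -> no flip
Dir N: first cell '.' (not opp) -> no flip
Dir NE: edge -> no flip
Dir W: opp run (2,4) capped by B -> flip
Dir E: edge -> no flip
Dir SW: first cell '.' (not opp) -> no flip
Dir S: first cell '.' (not opp) -> no flip
Dir SE: edge -> no flip

Answer: (2,4)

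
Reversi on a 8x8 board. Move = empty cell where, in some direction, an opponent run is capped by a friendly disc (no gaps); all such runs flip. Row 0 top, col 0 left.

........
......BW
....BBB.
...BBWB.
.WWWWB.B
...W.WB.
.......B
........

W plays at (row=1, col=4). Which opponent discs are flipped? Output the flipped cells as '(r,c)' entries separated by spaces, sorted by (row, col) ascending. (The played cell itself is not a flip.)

Dir NW: first cell '.' (not opp) -> no flip
Dir N: first cell '.' (not opp) -> no flip
Dir NE: first cell '.' (not opp) -> no flip
Dir W: first cell '.' (not opp) -> no flip
Dir E: first cell '.' (not opp) -> no flip
Dir SW: first cell '.' (not opp) -> no flip
Dir S: opp run (2,4) (3,4) capped by W -> flip
Dir SE: opp run (2,5) (3,6) (4,7), next=edge -> no flip

Answer: (2,4) (3,4)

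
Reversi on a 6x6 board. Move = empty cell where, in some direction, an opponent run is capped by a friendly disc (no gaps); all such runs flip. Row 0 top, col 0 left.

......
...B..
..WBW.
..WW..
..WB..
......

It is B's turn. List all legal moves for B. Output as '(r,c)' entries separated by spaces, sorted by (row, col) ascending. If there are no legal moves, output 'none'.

(1,1): no bracket -> illegal
(1,2): no bracket -> illegal
(1,4): no bracket -> illegal
(1,5): no bracket -> illegal
(2,1): flips 2 -> legal
(2,5): flips 1 -> legal
(3,1): flips 1 -> legal
(3,4): no bracket -> illegal
(3,5): flips 1 -> legal
(4,1): flips 2 -> legal
(4,4): no bracket -> illegal
(5,1): no bracket -> illegal
(5,2): no bracket -> illegal
(5,3): no bracket -> illegal

Answer: (2,1) (2,5) (3,1) (3,5) (4,1)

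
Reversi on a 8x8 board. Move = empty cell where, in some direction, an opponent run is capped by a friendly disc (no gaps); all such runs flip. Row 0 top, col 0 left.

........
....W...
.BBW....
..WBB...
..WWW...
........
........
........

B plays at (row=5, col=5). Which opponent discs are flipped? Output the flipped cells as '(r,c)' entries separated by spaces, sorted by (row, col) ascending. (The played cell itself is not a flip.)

Dir NW: opp run (4,4) capped by B -> flip
Dir N: first cell '.' (not opp) -> no flip
Dir NE: first cell '.' (not opp) -> no flip
Dir W: first cell '.' (not opp) -> no flip
Dir E: first cell '.' (not opp) -> no flip
Dir SW: first cell '.' (not opp) -> no flip
Dir S: first cell '.' (not opp) -> no flip
Dir SE: first cell '.' (not opp) -> no flip

Answer: (4,4)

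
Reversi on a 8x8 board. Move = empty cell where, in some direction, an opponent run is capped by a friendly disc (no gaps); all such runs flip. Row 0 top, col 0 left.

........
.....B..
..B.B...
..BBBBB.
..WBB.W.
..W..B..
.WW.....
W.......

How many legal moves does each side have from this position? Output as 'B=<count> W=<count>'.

-- B to move --
(3,1): no bracket -> illegal
(3,7): flips 1 -> legal
(4,1): flips 1 -> legal
(4,5): no bracket -> illegal
(4,7): no bracket -> illegal
(5,0): no bracket -> illegal
(5,1): flips 1 -> legal
(5,3): no bracket -> illegal
(5,6): flips 1 -> legal
(5,7): flips 1 -> legal
(6,0): no bracket -> illegal
(6,3): no bracket -> illegal
(7,1): no bracket -> illegal
(7,2): flips 3 -> legal
(7,3): no bracket -> illegal
B mobility = 6
-- W to move --
(0,4): no bracket -> illegal
(0,5): no bracket -> illegal
(0,6): flips 3 -> legal
(1,1): no bracket -> illegal
(1,2): flips 2 -> legal
(1,3): flips 2 -> legal
(1,4): no bracket -> illegal
(1,6): no bracket -> illegal
(2,1): no bracket -> illegal
(2,3): no bracket -> illegal
(2,5): flips 2 -> legal
(2,6): flips 1 -> legal
(2,7): no bracket -> illegal
(3,1): no bracket -> illegal
(3,7): no bracket -> illegal
(4,1): no bracket -> illegal
(4,5): flips 2 -> legal
(4,7): no bracket -> illegal
(5,3): no bracket -> illegal
(5,4): no bracket -> illegal
(5,6): no bracket -> illegal
(6,4): flips 1 -> legal
(6,5): no bracket -> illegal
(6,6): no bracket -> illegal
W mobility = 7

Answer: B=6 W=7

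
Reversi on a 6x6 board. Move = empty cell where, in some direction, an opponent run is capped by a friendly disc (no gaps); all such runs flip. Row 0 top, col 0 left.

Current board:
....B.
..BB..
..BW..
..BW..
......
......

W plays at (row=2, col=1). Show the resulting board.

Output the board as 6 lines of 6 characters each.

Answer: ....B.
..BB..
.WWW..
..BW..
......
......

Derivation:
Place W at (2,1); scan 8 dirs for brackets.
Dir NW: first cell '.' (not opp) -> no flip
Dir N: first cell '.' (not opp) -> no flip
Dir NE: opp run (1,2), next='.' -> no flip
Dir W: first cell '.' (not opp) -> no flip
Dir E: opp run (2,2) capped by W -> flip
Dir SW: first cell '.' (not opp) -> no flip
Dir S: first cell '.' (not opp) -> no flip
Dir SE: opp run (3,2), next='.' -> no flip
All flips: (2,2)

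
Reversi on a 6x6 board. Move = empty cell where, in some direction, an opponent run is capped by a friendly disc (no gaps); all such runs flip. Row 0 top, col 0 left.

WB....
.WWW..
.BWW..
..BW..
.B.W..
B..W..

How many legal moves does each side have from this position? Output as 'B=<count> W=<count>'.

-- B to move --
(0,2): flips 2 -> legal
(0,3): flips 1 -> legal
(0,4): no bracket -> illegal
(1,0): no bracket -> illegal
(1,4): flips 1 -> legal
(2,0): no bracket -> illegal
(2,4): flips 2 -> legal
(3,1): no bracket -> illegal
(3,4): flips 3 -> legal
(4,2): no bracket -> illegal
(4,4): no bracket -> illegal
(5,2): no bracket -> illegal
(5,4): flips 1 -> legal
B mobility = 6
-- W to move --
(0,2): flips 1 -> legal
(1,0): flips 2 -> legal
(2,0): flips 1 -> legal
(3,0): flips 1 -> legal
(3,1): flips 2 -> legal
(4,0): no bracket -> illegal
(4,2): flips 1 -> legal
(5,1): no bracket -> illegal
(5,2): no bracket -> illegal
W mobility = 6

Answer: B=6 W=6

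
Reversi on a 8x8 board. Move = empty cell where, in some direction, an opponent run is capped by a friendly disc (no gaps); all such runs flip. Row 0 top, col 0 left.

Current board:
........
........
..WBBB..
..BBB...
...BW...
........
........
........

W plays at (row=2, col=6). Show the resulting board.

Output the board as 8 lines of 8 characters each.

Place W at (2,6); scan 8 dirs for brackets.
Dir NW: first cell '.' (not opp) -> no flip
Dir N: first cell '.' (not opp) -> no flip
Dir NE: first cell '.' (not opp) -> no flip
Dir W: opp run (2,5) (2,4) (2,3) capped by W -> flip
Dir E: first cell '.' (not opp) -> no flip
Dir SW: first cell '.' (not opp) -> no flip
Dir S: first cell '.' (not opp) -> no flip
Dir SE: first cell '.' (not opp) -> no flip
All flips: (2,3) (2,4) (2,5)

Answer: ........
........
..WWWWW.
..BBB...
...BW...
........
........
........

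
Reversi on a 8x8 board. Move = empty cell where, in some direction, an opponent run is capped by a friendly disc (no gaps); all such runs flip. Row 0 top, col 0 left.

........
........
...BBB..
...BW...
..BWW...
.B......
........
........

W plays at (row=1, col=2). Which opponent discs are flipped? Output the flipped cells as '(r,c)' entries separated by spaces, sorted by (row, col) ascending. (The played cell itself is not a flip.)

Dir NW: first cell '.' (not opp) -> no flip
Dir N: first cell '.' (not opp) -> no flip
Dir NE: first cell '.' (not opp) -> no flip
Dir W: first cell '.' (not opp) -> no flip
Dir E: first cell '.' (not opp) -> no flip
Dir SW: first cell '.' (not opp) -> no flip
Dir S: first cell '.' (not opp) -> no flip
Dir SE: opp run (2,3) capped by W -> flip

Answer: (2,3)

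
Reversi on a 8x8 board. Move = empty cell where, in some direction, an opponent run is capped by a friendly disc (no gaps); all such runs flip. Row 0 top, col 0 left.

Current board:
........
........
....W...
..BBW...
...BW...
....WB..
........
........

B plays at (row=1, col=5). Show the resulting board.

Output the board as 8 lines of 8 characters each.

Place B at (1,5); scan 8 dirs for brackets.
Dir NW: first cell '.' (not opp) -> no flip
Dir N: first cell '.' (not opp) -> no flip
Dir NE: first cell '.' (not opp) -> no flip
Dir W: first cell '.' (not opp) -> no flip
Dir E: first cell '.' (not opp) -> no flip
Dir SW: opp run (2,4) capped by B -> flip
Dir S: first cell '.' (not opp) -> no flip
Dir SE: first cell '.' (not opp) -> no flip
All flips: (2,4)

Answer: ........
.....B..
....B...
..BBW...
...BW...
....WB..
........
........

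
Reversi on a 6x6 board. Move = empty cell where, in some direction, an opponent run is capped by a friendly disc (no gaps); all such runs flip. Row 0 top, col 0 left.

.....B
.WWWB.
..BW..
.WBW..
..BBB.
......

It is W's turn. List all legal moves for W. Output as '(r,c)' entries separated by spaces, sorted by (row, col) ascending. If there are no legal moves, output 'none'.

(0,3): no bracket -> illegal
(0,4): no bracket -> illegal
(1,5): flips 1 -> legal
(2,1): flips 1 -> legal
(2,4): no bracket -> illegal
(2,5): no bracket -> illegal
(3,4): no bracket -> illegal
(3,5): no bracket -> illegal
(4,1): flips 1 -> legal
(4,5): no bracket -> illegal
(5,1): flips 1 -> legal
(5,2): flips 3 -> legal
(5,3): flips 2 -> legal
(5,4): no bracket -> illegal
(5,5): flips 1 -> legal

Answer: (1,5) (2,1) (4,1) (5,1) (5,2) (5,3) (5,5)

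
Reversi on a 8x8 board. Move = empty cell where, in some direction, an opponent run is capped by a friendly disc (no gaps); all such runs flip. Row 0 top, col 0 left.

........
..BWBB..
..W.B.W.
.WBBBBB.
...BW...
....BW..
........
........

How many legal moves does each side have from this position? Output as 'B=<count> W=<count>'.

-- B to move --
(0,2): flips 1 -> legal
(0,3): no bracket -> illegal
(0,4): no bracket -> illegal
(1,1): flips 1 -> legal
(1,6): flips 1 -> legal
(1,7): flips 1 -> legal
(2,0): no bracket -> illegal
(2,1): no bracket -> illegal
(2,3): no bracket -> illegal
(2,5): no bracket -> illegal
(2,7): no bracket -> illegal
(3,0): flips 1 -> legal
(3,7): flips 1 -> legal
(4,0): no bracket -> illegal
(4,1): no bracket -> illegal
(4,2): no bracket -> illegal
(4,5): flips 1 -> legal
(4,6): no bracket -> illegal
(5,3): flips 1 -> legal
(5,6): flips 1 -> legal
(6,4): no bracket -> illegal
(6,5): no bracket -> illegal
(6,6): flips 2 -> legal
B mobility = 10
-- W to move --
(0,1): no bracket -> illegal
(0,2): flips 1 -> legal
(0,3): no bracket -> illegal
(0,4): flips 4 -> legal
(0,5): no bracket -> illegal
(0,6): no bracket -> illegal
(1,1): flips 1 -> legal
(1,6): flips 2 -> legal
(2,1): no bracket -> illegal
(2,3): no bracket -> illegal
(2,5): no bracket -> illegal
(2,7): no bracket -> illegal
(3,7): flips 5 -> legal
(4,1): no bracket -> illegal
(4,2): flips 2 -> legal
(4,5): no bracket -> illegal
(4,6): flips 3 -> legal
(4,7): no bracket -> illegal
(5,2): no bracket -> illegal
(5,3): flips 1 -> legal
(6,3): no bracket -> illegal
(6,4): flips 1 -> legal
(6,5): no bracket -> illegal
W mobility = 9

Answer: B=10 W=9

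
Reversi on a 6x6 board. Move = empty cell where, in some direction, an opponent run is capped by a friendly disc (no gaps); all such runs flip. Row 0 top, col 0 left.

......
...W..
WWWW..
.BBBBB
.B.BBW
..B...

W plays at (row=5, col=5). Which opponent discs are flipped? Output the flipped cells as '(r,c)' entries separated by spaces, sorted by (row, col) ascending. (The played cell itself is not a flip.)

Dir NW: opp run (4,4) (3,3) capped by W -> flip
Dir N: first cell 'W' (not opp) -> no flip
Dir NE: edge -> no flip
Dir W: first cell '.' (not opp) -> no flip
Dir E: edge -> no flip
Dir SW: edge -> no flip
Dir S: edge -> no flip
Dir SE: edge -> no flip

Answer: (3,3) (4,4)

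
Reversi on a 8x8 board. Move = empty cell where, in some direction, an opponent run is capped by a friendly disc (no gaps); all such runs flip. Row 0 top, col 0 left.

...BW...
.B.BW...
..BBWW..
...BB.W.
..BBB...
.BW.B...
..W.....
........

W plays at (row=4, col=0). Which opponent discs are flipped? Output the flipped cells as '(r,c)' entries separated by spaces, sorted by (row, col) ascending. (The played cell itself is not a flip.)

Answer: (5,1)

Derivation:
Dir NW: edge -> no flip
Dir N: first cell '.' (not opp) -> no flip
Dir NE: first cell '.' (not opp) -> no flip
Dir W: edge -> no flip
Dir E: first cell '.' (not opp) -> no flip
Dir SW: edge -> no flip
Dir S: first cell '.' (not opp) -> no flip
Dir SE: opp run (5,1) capped by W -> flip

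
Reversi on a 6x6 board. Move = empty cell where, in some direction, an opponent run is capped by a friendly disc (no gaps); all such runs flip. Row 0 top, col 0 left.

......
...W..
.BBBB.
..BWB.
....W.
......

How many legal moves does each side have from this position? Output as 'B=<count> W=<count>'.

-- B to move --
(0,2): flips 1 -> legal
(0,3): flips 1 -> legal
(0,4): flips 1 -> legal
(1,2): no bracket -> illegal
(1,4): no bracket -> illegal
(3,5): no bracket -> illegal
(4,2): flips 1 -> legal
(4,3): flips 1 -> legal
(4,5): no bracket -> illegal
(5,3): no bracket -> illegal
(5,4): flips 1 -> legal
(5,5): flips 2 -> legal
B mobility = 7
-- W to move --
(1,0): no bracket -> illegal
(1,1): flips 1 -> legal
(1,2): no bracket -> illegal
(1,4): flips 2 -> legal
(1,5): flips 1 -> legal
(2,0): no bracket -> illegal
(2,5): no bracket -> illegal
(3,0): no bracket -> illegal
(3,1): flips 2 -> legal
(3,5): flips 2 -> legal
(4,1): no bracket -> illegal
(4,2): no bracket -> illegal
(4,3): no bracket -> illegal
(4,5): no bracket -> illegal
W mobility = 5

Answer: B=7 W=5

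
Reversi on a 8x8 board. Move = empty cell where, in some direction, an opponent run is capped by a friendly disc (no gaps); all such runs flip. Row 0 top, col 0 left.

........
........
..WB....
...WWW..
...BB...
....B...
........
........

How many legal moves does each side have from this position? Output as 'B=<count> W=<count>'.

Answer: B=6 W=7

Derivation:
-- B to move --
(1,1): flips 2 -> legal
(1,2): no bracket -> illegal
(1,3): no bracket -> illegal
(2,1): flips 1 -> legal
(2,4): flips 1 -> legal
(2,5): flips 1 -> legal
(2,6): flips 1 -> legal
(3,1): no bracket -> illegal
(3,2): no bracket -> illegal
(3,6): no bracket -> illegal
(4,2): no bracket -> illegal
(4,5): flips 1 -> legal
(4,6): no bracket -> illegal
B mobility = 6
-- W to move --
(1,2): flips 1 -> legal
(1,3): flips 1 -> legal
(1,4): no bracket -> illegal
(2,4): flips 1 -> legal
(3,2): no bracket -> illegal
(4,2): no bracket -> illegal
(4,5): no bracket -> illegal
(5,2): flips 1 -> legal
(5,3): flips 2 -> legal
(5,5): flips 1 -> legal
(6,3): no bracket -> illegal
(6,4): flips 2 -> legal
(6,5): no bracket -> illegal
W mobility = 7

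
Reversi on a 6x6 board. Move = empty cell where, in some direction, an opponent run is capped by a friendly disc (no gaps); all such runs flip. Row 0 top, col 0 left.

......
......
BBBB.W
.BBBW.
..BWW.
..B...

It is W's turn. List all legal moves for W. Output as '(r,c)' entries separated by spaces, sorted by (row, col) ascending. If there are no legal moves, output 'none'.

Answer: (1,0) (1,1) (1,2) (1,3) (3,0) (4,1)

Derivation:
(1,0): flips 2 -> legal
(1,1): flips 2 -> legal
(1,2): flips 1 -> legal
(1,3): flips 2 -> legal
(1,4): no bracket -> illegal
(2,4): no bracket -> illegal
(3,0): flips 3 -> legal
(4,0): no bracket -> illegal
(4,1): flips 1 -> legal
(5,1): no bracket -> illegal
(5,3): no bracket -> illegal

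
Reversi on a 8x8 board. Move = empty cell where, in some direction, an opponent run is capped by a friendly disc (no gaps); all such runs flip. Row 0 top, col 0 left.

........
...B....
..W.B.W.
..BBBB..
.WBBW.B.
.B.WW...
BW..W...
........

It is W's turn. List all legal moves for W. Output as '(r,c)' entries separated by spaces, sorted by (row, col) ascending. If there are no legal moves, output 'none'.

(0,2): no bracket -> illegal
(0,3): no bracket -> illegal
(0,4): flips 1 -> legal
(1,2): no bracket -> illegal
(1,4): flips 2 -> legal
(1,5): no bracket -> illegal
(2,1): flips 2 -> legal
(2,3): flips 3 -> legal
(2,5): no bracket -> illegal
(3,1): flips 1 -> legal
(3,6): no bracket -> illegal
(3,7): no bracket -> illegal
(4,0): no bracket -> illegal
(4,5): no bracket -> illegal
(4,7): no bracket -> illegal
(5,0): no bracket -> illegal
(5,2): flips 2 -> legal
(5,5): no bracket -> illegal
(5,6): no bracket -> illegal
(5,7): no bracket -> illegal
(6,2): no bracket -> illegal
(7,0): no bracket -> illegal
(7,1): no bracket -> illegal

Answer: (0,4) (1,4) (2,1) (2,3) (3,1) (5,2)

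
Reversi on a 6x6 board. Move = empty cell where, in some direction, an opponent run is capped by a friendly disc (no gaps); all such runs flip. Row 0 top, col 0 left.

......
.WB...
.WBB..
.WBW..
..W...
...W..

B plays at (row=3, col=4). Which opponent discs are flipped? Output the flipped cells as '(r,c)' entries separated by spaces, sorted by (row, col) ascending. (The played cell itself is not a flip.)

Answer: (3,3)

Derivation:
Dir NW: first cell 'B' (not opp) -> no flip
Dir N: first cell '.' (not opp) -> no flip
Dir NE: first cell '.' (not opp) -> no flip
Dir W: opp run (3,3) capped by B -> flip
Dir E: first cell '.' (not opp) -> no flip
Dir SW: first cell '.' (not opp) -> no flip
Dir S: first cell '.' (not opp) -> no flip
Dir SE: first cell '.' (not opp) -> no flip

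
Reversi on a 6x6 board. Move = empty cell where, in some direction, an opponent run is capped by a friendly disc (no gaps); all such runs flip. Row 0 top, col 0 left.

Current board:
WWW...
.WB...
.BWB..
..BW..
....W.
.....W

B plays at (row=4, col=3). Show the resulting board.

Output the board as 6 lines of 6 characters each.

Place B at (4,3); scan 8 dirs for brackets.
Dir NW: first cell 'B' (not opp) -> no flip
Dir N: opp run (3,3) capped by B -> flip
Dir NE: first cell '.' (not opp) -> no flip
Dir W: first cell '.' (not opp) -> no flip
Dir E: opp run (4,4), next='.' -> no flip
Dir SW: first cell '.' (not opp) -> no flip
Dir S: first cell '.' (not opp) -> no flip
Dir SE: first cell '.' (not opp) -> no flip
All flips: (3,3)

Answer: WWW...
.WB...
.BWB..
..BB..
...BW.
.....W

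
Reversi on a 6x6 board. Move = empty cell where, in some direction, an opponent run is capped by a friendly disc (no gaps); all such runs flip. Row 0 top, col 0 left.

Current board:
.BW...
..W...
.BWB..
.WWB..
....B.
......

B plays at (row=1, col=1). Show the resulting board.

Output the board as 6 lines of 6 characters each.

Place B at (1,1); scan 8 dirs for brackets.
Dir NW: first cell '.' (not opp) -> no flip
Dir N: first cell 'B' (not opp) -> no flip
Dir NE: opp run (0,2), next=edge -> no flip
Dir W: first cell '.' (not opp) -> no flip
Dir E: opp run (1,2), next='.' -> no flip
Dir SW: first cell '.' (not opp) -> no flip
Dir S: first cell 'B' (not opp) -> no flip
Dir SE: opp run (2,2) capped by B -> flip
All flips: (2,2)

Answer: .BW...
.BW...
.BBB..
.WWB..
....B.
......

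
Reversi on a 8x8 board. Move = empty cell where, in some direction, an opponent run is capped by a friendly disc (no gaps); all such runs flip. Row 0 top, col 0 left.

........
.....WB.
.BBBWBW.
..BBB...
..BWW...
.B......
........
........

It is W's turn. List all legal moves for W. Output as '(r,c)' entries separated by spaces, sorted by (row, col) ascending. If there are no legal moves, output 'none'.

Answer: (0,6) (0,7) (1,0) (1,1) (1,3) (1,7) (2,0) (3,5) (4,1) (6,0)

Derivation:
(0,5): no bracket -> illegal
(0,6): flips 1 -> legal
(0,7): flips 3 -> legal
(1,0): flips 2 -> legal
(1,1): flips 2 -> legal
(1,2): no bracket -> illegal
(1,3): flips 2 -> legal
(1,4): no bracket -> illegal
(1,7): flips 1 -> legal
(2,0): flips 3 -> legal
(2,7): no bracket -> illegal
(3,0): no bracket -> illegal
(3,1): no bracket -> illegal
(3,5): flips 1 -> legal
(3,6): no bracket -> illegal
(4,0): no bracket -> illegal
(4,1): flips 1 -> legal
(4,5): no bracket -> illegal
(5,0): no bracket -> illegal
(5,2): no bracket -> illegal
(5,3): no bracket -> illegal
(6,0): flips 3 -> legal
(6,1): no bracket -> illegal
(6,2): no bracket -> illegal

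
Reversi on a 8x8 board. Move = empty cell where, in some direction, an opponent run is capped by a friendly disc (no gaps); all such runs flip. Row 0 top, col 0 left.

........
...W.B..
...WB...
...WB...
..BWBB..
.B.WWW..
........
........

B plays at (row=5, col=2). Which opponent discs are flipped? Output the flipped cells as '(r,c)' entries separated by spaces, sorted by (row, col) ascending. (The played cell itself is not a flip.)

Answer: (4,3)

Derivation:
Dir NW: first cell '.' (not opp) -> no flip
Dir N: first cell 'B' (not opp) -> no flip
Dir NE: opp run (4,3) capped by B -> flip
Dir W: first cell 'B' (not opp) -> no flip
Dir E: opp run (5,3) (5,4) (5,5), next='.' -> no flip
Dir SW: first cell '.' (not opp) -> no flip
Dir S: first cell '.' (not opp) -> no flip
Dir SE: first cell '.' (not opp) -> no flip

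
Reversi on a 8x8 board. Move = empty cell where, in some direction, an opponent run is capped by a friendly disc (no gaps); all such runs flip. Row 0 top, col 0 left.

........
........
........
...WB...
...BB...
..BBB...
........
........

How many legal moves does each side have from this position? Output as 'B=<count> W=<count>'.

Answer: B=3 W=3

Derivation:
-- B to move --
(2,2): flips 1 -> legal
(2,3): flips 1 -> legal
(2,4): no bracket -> illegal
(3,2): flips 1 -> legal
(4,2): no bracket -> illegal
B mobility = 3
-- W to move --
(2,3): no bracket -> illegal
(2,4): no bracket -> illegal
(2,5): no bracket -> illegal
(3,2): no bracket -> illegal
(3,5): flips 1 -> legal
(4,1): no bracket -> illegal
(4,2): no bracket -> illegal
(4,5): no bracket -> illegal
(5,1): no bracket -> illegal
(5,5): flips 1 -> legal
(6,1): no bracket -> illegal
(6,2): no bracket -> illegal
(6,3): flips 2 -> legal
(6,4): no bracket -> illegal
(6,5): no bracket -> illegal
W mobility = 3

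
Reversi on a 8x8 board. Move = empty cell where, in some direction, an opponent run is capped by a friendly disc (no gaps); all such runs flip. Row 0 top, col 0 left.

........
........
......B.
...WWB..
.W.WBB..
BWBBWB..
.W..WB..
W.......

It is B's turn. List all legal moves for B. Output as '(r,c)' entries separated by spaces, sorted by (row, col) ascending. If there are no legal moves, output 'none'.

Answer: (2,2) (2,3) (2,4) (2,5) (3,0) (3,2) (4,2) (6,3) (7,2) (7,3) (7,4) (7,5)

Derivation:
(2,2): flips 1 -> legal
(2,3): flips 3 -> legal
(2,4): flips 1 -> legal
(2,5): flips 2 -> legal
(3,0): flips 1 -> legal
(3,1): no bracket -> illegal
(3,2): flips 5 -> legal
(4,0): no bracket -> illegal
(4,2): flips 1 -> legal
(6,0): no bracket -> illegal
(6,2): no bracket -> illegal
(6,3): flips 2 -> legal
(7,1): no bracket -> illegal
(7,2): flips 1 -> legal
(7,3): flips 1 -> legal
(7,4): flips 2 -> legal
(7,5): flips 1 -> legal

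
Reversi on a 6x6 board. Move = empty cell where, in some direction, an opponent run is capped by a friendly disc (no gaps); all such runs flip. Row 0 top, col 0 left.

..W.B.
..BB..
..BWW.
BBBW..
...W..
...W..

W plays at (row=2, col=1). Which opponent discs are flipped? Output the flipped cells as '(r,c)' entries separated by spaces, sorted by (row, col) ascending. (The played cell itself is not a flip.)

Answer: (2,2) (3,2)

Derivation:
Dir NW: first cell '.' (not opp) -> no flip
Dir N: first cell '.' (not opp) -> no flip
Dir NE: opp run (1,2), next='.' -> no flip
Dir W: first cell '.' (not opp) -> no flip
Dir E: opp run (2,2) capped by W -> flip
Dir SW: opp run (3,0), next=edge -> no flip
Dir S: opp run (3,1), next='.' -> no flip
Dir SE: opp run (3,2) capped by W -> flip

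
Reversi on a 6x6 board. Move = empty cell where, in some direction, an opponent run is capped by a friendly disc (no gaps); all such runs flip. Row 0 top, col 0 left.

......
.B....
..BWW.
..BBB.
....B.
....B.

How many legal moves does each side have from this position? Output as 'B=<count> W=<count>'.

Answer: B=5 W=5

Derivation:
-- B to move --
(1,2): flips 1 -> legal
(1,3): flips 1 -> legal
(1,4): flips 2 -> legal
(1,5): flips 1 -> legal
(2,5): flips 2 -> legal
(3,5): no bracket -> illegal
B mobility = 5
-- W to move --
(0,0): no bracket -> illegal
(0,1): no bracket -> illegal
(0,2): no bracket -> illegal
(1,0): no bracket -> illegal
(1,2): no bracket -> illegal
(1,3): no bracket -> illegal
(2,0): no bracket -> illegal
(2,1): flips 1 -> legal
(2,5): no bracket -> illegal
(3,1): no bracket -> illegal
(3,5): no bracket -> illegal
(4,1): flips 1 -> legal
(4,2): flips 1 -> legal
(4,3): flips 1 -> legal
(4,5): flips 1 -> legal
(5,3): no bracket -> illegal
(5,5): no bracket -> illegal
W mobility = 5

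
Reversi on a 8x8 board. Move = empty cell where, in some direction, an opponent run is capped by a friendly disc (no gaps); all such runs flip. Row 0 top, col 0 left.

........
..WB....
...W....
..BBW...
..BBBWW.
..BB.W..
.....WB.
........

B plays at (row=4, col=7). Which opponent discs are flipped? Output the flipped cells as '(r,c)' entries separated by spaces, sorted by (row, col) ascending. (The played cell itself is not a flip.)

Dir NW: first cell '.' (not opp) -> no flip
Dir N: first cell '.' (not opp) -> no flip
Dir NE: edge -> no flip
Dir W: opp run (4,6) (4,5) capped by B -> flip
Dir E: edge -> no flip
Dir SW: first cell '.' (not opp) -> no flip
Dir S: first cell '.' (not opp) -> no flip
Dir SE: edge -> no flip

Answer: (4,5) (4,6)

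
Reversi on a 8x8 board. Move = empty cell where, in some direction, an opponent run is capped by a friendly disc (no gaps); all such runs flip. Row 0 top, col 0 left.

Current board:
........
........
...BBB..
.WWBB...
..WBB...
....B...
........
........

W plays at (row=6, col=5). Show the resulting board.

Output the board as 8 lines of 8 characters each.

Answer: ........
........
...BBB..
.WWBB...
..WWB...
....W...
.....W..
........

Derivation:
Place W at (6,5); scan 8 dirs for brackets.
Dir NW: opp run (5,4) (4,3) capped by W -> flip
Dir N: first cell '.' (not opp) -> no flip
Dir NE: first cell '.' (not opp) -> no flip
Dir W: first cell '.' (not opp) -> no flip
Dir E: first cell '.' (not opp) -> no flip
Dir SW: first cell '.' (not opp) -> no flip
Dir S: first cell '.' (not opp) -> no flip
Dir SE: first cell '.' (not opp) -> no flip
All flips: (4,3) (5,4)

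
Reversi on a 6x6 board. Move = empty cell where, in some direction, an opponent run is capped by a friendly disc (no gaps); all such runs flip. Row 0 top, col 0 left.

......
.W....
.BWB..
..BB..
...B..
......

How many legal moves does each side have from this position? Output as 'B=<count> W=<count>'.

Answer: B=3 W=5

Derivation:
-- B to move --
(0,0): flips 2 -> legal
(0,1): flips 1 -> legal
(0,2): no bracket -> illegal
(1,0): no bracket -> illegal
(1,2): flips 1 -> legal
(1,3): no bracket -> illegal
(2,0): no bracket -> illegal
(3,1): no bracket -> illegal
B mobility = 3
-- W to move --
(1,0): no bracket -> illegal
(1,2): no bracket -> illegal
(1,3): no bracket -> illegal
(1,4): no bracket -> illegal
(2,0): flips 1 -> legal
(2,4): flips 1 -> legal
(3,0): no bracket -> illegal
(3,1): flips 1 -> legal
(3,4): no bracket -> illegal
(4,1): no bracket -> illegal
(4,2): flips 1 -> legal
(4,4): flips 1 -> legal
(5,2): no bracket -> illegal
(5,3): no bracket -> illegal
(5,4): no bracket -> illegal
W mobility = 5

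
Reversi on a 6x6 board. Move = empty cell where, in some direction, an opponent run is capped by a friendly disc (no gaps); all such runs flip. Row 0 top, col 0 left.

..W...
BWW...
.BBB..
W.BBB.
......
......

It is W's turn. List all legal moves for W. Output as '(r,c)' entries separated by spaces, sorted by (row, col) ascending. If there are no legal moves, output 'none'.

Answer: (3,1) (4,2) (4,4) (4,5)

Derivation:
(0,0): no bracket -> illegal
(0,1): no bracket -> illegal
(1,3): no bracket -> illegal
(1,4): no bracket -> illegal
(2,0): no bracket -> illegal
(2,4): no bracket -> illegal
(2,5): no bracket -> illegal
(3,1): flips 1 -> legal
(3,5): no bracket -> illegal
(4,1): no bracket -> illegal
(4,2): flips 2 -> legal
(4,3): no bracket -> illegal
(4,4): flips 2 -> legal
(4,5): flips 2 -> legal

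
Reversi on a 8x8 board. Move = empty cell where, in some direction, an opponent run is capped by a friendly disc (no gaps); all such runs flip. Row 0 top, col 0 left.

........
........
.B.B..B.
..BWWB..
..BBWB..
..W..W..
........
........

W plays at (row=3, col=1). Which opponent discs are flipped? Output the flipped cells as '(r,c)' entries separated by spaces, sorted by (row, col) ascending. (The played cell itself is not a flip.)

Answer: (3,2)

Derivation:
Dir NW: first cell '.' (not opp) -> no flip
Dir N: opp run (2,1), next='.' -> no flip
Dir NE: first cell '.' (not opp) -> no flip
Dir W: first cell '.' (not opp) -> no flip
Dir E: opp run (3,2) capped by W -> flip
Dir SW: first cell '.' (not opp) -> no flip
Dir S: first cell '.' (not opp) -> no flip
Dir SE: opp run (4,2), next='.' -> no flip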